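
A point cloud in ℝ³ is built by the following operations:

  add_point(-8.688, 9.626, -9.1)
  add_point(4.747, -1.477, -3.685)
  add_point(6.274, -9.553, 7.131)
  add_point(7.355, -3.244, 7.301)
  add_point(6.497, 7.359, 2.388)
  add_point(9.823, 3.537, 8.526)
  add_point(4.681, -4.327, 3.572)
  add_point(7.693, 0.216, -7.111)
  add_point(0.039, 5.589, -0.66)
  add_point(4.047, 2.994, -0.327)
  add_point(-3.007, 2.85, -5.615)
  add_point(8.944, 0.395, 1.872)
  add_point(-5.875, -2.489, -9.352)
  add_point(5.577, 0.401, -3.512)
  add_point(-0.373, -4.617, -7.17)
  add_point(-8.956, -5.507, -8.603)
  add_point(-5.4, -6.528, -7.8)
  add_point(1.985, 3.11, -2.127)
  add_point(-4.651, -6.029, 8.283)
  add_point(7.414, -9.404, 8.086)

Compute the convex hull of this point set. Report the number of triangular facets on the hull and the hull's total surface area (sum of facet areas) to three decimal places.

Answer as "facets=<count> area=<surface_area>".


Points on the hull: [0, 2, 4, 5, 7, 11, 12, 14, 15, 16, 18, 19] (12 of 20).

Triangle areas on the boundary:
  f1: (p12, p0, p15) → 23.4392
  f2: (p18, p0, p15) → 131.7886
  f3: (p18, p0, p5) → 201.2938
  f4: (p7, p12, p0) → 87.1408
  f5: (p16, p12, p15) → 7.4454
  f6: (p16, p7, p12) → 30.4997
  f7: (p19, p18, p5) → 82.1844
  f8: (p4, p0, p5) → 40.2309
  f9: (p4, p7, p5) → 45.5738
  f10: (p4, p7, p0) → 108.2520
  f11: (p11, p7, p5) → 13.6495
  f12: (p11, p19, p5) → 43.1214
  f13: (p11, p19, p7) → 46.2385
  f14: (p2, p19, p18) → 6.7092
  f15: (p2, p18, p15) → 99.4858
  f16: (p2, p16, p15) → 22.7874
  f17: (p2, p19, p7) → 11.8315
  f18: (p14, p16, p7) → 5.2529
  f19: (p14, p2, p7) → 76.1715
  f20: (p14, p2, p16) → 41.5864
Σ area = 1124.683

Check V−E+F: 12 − 30 + 20 = 2.

facets=20 area=1124.683


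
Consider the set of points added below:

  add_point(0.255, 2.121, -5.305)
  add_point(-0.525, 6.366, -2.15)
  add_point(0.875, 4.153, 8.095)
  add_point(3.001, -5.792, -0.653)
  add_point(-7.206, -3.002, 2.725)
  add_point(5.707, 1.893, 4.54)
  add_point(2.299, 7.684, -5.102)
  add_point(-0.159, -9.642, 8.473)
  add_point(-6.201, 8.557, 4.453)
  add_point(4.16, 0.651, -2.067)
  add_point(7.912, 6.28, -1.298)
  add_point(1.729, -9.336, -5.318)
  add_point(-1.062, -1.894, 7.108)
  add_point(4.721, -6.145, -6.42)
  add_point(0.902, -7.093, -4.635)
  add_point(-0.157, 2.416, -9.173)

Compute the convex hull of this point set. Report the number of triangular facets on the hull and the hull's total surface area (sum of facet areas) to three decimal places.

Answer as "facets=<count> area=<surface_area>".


facets=16 area=826.555

Hull vertices (10/16): indices [2, 4, 5, 6, 7, 8, 10, 11, 13, 15].

Facet areas (half cross-product norm):
  f1: (p8, p7, p4) → 58.9036
  f2: (p11, p7, p4) → 70.6300
  f3: (p2, p8, p10) → 54.1558
  f4: (p2, p8, p7) → 56.6553
  f5: (p13, p11, p7) → 29.4465
  f6: (p15, p8, p4) → 83.5777
  f7: (p15, p11, p4) → 79.4792
  f8: (p15, p13, p11) → 21.6883
  f9: (p15, p13, p10) → 59.3429
  f10: (p5, p2, p10) → 21.9617
  f11: (p5, p2, p7) → 42.5828
  f12: (p5, p13, p10) → 50.2526
  f13: (p5, p13, p7) → 87.8959
  f14: (p6, p8, p10) → 43.9311
  f15: (p6, p15, p10) → 21.9997
  f16: (p6, p15, p8) → 44.0523
Σ area = 826.555

Check V−E+F: 10 − 24 + 16 = 2.


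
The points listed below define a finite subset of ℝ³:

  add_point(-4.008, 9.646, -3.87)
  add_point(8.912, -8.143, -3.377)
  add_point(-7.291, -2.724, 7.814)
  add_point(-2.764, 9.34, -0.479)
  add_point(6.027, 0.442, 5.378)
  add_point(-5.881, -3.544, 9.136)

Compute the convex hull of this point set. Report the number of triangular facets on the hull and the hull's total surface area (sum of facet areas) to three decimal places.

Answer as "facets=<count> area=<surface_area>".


facets=8 area=516.065

Points on the hull: [0, 1, 2, 3, 4, 5] (6 of 6).

Triangle areas on the boundary:
  f1: (p0, p1, p2) → 167.0348
  f2: (p5, p1, p2) → 20.5104
  f3: (p4, p0, p1) → 102.7893
  f4: (p4, p5, p1) → 80.8870
  f5: (p3, p0, p2) → 24.4944
  f6: (p3, p5, p2) → 14.3668
  f7: (p3, p4, p0) → 18.5945
  f8: (p3, p4, p5) → 87.3877
Σ area = 516.065

Euler: V−E+F = 6−12+8 = 2.


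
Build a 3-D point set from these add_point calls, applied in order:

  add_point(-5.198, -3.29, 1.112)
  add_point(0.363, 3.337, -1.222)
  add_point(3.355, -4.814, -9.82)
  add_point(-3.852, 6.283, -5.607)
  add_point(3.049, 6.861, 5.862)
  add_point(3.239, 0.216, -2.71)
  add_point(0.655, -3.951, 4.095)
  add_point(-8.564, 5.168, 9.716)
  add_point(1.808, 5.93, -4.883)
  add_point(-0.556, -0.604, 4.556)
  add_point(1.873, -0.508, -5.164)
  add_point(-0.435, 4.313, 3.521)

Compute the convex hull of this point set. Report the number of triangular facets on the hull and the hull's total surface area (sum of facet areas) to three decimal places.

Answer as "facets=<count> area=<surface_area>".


facets=12 area=580.657

8 of the 12 inputs are extreme points: [0, 2, 3, 4, 5, 6, 7, 8].

Per-facet area ½‖(b−a)×(c−a)‖:
  f1: (p3, p4, p7) → 80.6609
  f2: (p3, p0, p7) → 73.1415
  f3: (p3, p0, p2) → 74.2833
  f4: (p6, p4, p7) → 66.4141
  f5: (p6, p0, p7) → 41.3504
  f6: (p6, p0, p2) → 45.1643
  f7: (p8, p4, p2) → 57.0593
  f8: (p8, p3, p2) → 33.7906
  f9: (p8, p3, p4) → 30.1775
  f10: (p5, p4, p2) → 2.0741
  f11: (p5, p6, p2) → 33.7955
  f12: (p5, p6, p4) → 42.7456
Σ area = 580.657

Check V−E+F: 8 − 18 + 12 = 2.


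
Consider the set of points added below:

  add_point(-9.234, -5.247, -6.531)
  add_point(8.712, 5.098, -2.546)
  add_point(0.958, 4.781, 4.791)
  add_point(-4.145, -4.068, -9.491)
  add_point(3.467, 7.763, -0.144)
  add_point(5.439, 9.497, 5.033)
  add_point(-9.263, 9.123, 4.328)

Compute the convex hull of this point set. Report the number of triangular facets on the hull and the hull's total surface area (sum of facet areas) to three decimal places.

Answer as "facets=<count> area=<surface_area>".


Hull vertices (7/7): indices [0, 1, 2, 3, 4, 5, 6].

Triangle areas on the boundary:
  f1: (p2, p0, p6) → 95.8541
  f2: (p2, p5, p6) → 33.8686
  f3: (p2, p0, p1) → 97.3876
  f4: (p2, p5, p1) → 30.1899
  f5: (p3, p0, p6) → 53.5245
  f6: (p3, p0, p1) → 43.6648
  f7: (p4, p3, p6) → 112.8514
  f8: (p4, p3, p1) → 53.2039
  f9: (p4, p5, p6) → 39.3597
  f10: (p4, p5, p1) → 18.1361
Σ area = 578.041

Check V−E+F: 7 − 15 + 10 = 2.

facets=10 area=578.041


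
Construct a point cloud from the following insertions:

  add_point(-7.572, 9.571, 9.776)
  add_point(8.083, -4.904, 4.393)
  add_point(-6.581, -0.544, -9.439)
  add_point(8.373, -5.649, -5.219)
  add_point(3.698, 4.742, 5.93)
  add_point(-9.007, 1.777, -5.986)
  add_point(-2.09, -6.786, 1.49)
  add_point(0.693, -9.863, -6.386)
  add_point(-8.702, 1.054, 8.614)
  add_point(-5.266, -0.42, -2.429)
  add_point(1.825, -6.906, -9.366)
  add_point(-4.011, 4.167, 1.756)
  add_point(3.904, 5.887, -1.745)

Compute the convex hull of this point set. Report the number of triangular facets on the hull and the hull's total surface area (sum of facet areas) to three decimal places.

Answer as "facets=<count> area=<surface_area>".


facets=18 area=958.726

Hull vertices (11/13): indices [0, 1, 2, 3, 4, 5, 6, 7, 8, 10, 12].

Facet areas (half cross-product norm):
  f1: (p1, p7, p3) → 42.1862
  f2: (p12, p0, p5) → 110.6279
  f3: (p12, p1, p3) → 58.0682
  f4: (p10, p7, p3) → 17.0595
  f5: (p10, p12, p3) → 50.4484
  f6: (p8, p0, p5) → 63.1356
  f7: (p8, p1, p0) → 77.1994
  f8: (p4, p1, p0) → 46.2150
  f9: (p4, p12, p0) → 48.1092
  f10: (p4, p12, p1) → 41.5485
  f11: (p2, p12, p5) → 34.0024
  f12: (p2, p10, p12) → 72.6478
  f13: (p2, p7, p5) → 25.6528
  f14: (p2, p10, p7) → 22.4203
  f15: (p6, p7, p5) → 58.8528
  f16: (p6, p8, p5) → 77.5510
  f17: (p6, p1, p7) → 47.8262
  f18: (p6, p8, p1) → 65.1751
Σ area = 958.726

Check V−E+F: 11 − 27 + 18 = 2.


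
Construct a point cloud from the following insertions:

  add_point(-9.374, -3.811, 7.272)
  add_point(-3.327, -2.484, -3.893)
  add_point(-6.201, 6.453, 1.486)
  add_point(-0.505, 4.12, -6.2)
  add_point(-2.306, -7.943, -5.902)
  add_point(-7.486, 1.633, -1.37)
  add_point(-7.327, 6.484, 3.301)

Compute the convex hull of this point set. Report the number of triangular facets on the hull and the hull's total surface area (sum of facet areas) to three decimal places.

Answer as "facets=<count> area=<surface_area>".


Extreme-point indices: [0, 2, 3, 4, 5, 6] — 6 of 7 on the boundary.

Per-facet area ½‖(b−a)×(c−a)‖:
  f1: (p4, p3, p0) → 93.1519
  f2: (p6, p3, p0) → 65.5478
  f3: (p5, p4, p0) → 61.2243
  f4: (p5, p6, p0) → 34.3106
  f5: (p5, p4, p3) → 49.2697
  f6: (p2, p6, p3) → 2.4904
  f7: (p2, p5, p3) → 25.1696
  f8: (p2, p5, p6) → 5.8237
Σ area = 336.988

Euler: V−E+F = 6−12+8 = 2.

facets=8 area=336.988


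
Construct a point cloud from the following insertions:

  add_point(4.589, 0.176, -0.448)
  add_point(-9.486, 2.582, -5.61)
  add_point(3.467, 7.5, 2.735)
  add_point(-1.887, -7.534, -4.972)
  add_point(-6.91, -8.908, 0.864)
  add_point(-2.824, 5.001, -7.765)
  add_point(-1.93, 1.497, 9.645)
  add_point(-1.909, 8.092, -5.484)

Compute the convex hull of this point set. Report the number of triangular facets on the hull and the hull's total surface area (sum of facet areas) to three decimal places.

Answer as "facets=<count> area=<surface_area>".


Points on the hull: [0, 1, 2, 3, 4, 5, 6, 7] (8 of 8).

Facet areas (half cross-product norm):
  f1: (p6, p4, p1) → 94.1574
  f2: (p6, p4, p0) → 80.3449
  f3: (p2, p6, p0) → 42.0995
  f4: (p3, p4, p1) → 48.4662
  f5: (p3, p4, p0) → 42.3522
  f6: (p7, p2, p0) → 38.8775
  f7: (p7, p6, p1) → 75.3574
  f8: (p7, p2, p6) → 49.8712
  f9: (p5, p3, p0) → 59.4314
  f10: (p5, p7, p0) → 22.2579
  f11: (p5, p3, p1) → 45.2578
  f12: (p5, p7, p1) → 13.9718
Σ area = 612.445

Euler: V−E+F = 8−18+12 = 2.

facets=12 area=612.445


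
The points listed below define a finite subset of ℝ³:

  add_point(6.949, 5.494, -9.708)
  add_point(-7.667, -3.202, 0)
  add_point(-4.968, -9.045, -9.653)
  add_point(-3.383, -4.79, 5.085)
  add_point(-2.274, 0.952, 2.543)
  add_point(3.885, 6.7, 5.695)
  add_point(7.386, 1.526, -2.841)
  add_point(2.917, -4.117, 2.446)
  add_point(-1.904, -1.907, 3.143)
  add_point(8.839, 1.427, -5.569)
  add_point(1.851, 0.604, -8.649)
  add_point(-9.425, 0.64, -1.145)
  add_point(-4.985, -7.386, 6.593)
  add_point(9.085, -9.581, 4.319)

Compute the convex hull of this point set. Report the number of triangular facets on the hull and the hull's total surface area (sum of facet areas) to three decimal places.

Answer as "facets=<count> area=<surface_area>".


Points on the hull: [0, 1, 2, 5, 9, 11, 12, 13] (8 of 14).

Triangle areas on the boundary:
  f1: (p5, p0, p11) → 121.9657
  f2: (p2, p0, p11) → 120.5627
  f3: (p12, p5, p11) → 91.5420
  f4: (p12, p5, p13) → 110.2142
  f5: (p12, p2, p13) → 115.9651
  f6: (p9, p5, p13) → 95.5718
  f7: (p9, p5, p0) → 40.0779
  f8: (p9, p2, p13) → 126.7958
  f9: (p9, p2, p0) → 54.3259
  f10: (p1, p2, p11) → 24.0773
  f11: (p1, p12, p11) → 11.2156
  f12: (p1, p12, p2) → 45.1509
Σ area = 957.465

Euler characteristic 8−18+12 = 2 ✓

facets=12 area=957.465


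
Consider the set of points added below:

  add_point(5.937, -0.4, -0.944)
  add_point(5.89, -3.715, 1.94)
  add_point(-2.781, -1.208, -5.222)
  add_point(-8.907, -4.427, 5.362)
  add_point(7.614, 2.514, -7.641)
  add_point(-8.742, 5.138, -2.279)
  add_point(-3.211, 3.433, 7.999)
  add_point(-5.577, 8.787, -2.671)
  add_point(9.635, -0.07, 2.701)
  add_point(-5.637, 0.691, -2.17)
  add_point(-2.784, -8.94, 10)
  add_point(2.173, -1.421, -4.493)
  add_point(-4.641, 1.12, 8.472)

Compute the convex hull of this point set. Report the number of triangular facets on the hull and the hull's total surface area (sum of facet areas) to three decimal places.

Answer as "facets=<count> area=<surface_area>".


Extreme-point indices: [1, 2, 3, 4, 5, 6, 7, 8, 10, 11, 12] — 11 of 13 on the boundary.

Area of each hull facet:
  f1: (p4, p7, p8) → 83.5921
  f2: (p6, p7, p8) → 87.1231
  f3: (p1, p4, p8) → 28.4910
  f4: (p2, p4, p7) → 60.3938
  f5: (p10, p6, p8) → 87.8026
  f6: (p10, p1, p8) → 25.5485
  f7: (p10, p2, p3) → 54.7962
  f8: (p11, p1, p4) → 28.4752
  f9: (p11, p2, p4) → 14.2656
  f10: (p11, p10, p1) → 47.7737
  f11: (p11, p10, p2) → 42.3083
  f12: (p5, p2, p7) → 22.2146
  f13: (p5, p2, p3) → 53.0935
  f14: (p5, p6, p7) → 28.3511
  f15: (p12, p10, p3) → 33.2176
  f16: (p12, p10, p6) → 9.4850
  f17: (p12, p5, p3) → 44.4139
  f18: (p12, p5, p6) → 16.2728
Σ area = 767.619

Euler: V−E+F = 11−27+18 = 2.

facets=18 area=767.619


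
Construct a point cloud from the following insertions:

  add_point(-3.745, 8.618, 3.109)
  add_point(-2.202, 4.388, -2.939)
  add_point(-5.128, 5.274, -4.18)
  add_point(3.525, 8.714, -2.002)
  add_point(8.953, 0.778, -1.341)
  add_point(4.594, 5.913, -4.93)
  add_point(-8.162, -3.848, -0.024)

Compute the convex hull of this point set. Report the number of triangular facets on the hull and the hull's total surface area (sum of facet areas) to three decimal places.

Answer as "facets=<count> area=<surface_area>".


Extreme-point indices: [0, 2, 3, 4, 5, 6] — 6 of 7 on the boundary.

Triangle areas on the boundary:
  f1: (p0, p4, p6) → 102.1121
  f2: (p5, p4, p6) → 63.8025
  f3: (p2, p0, p6) → 42.5577
  f4: (p2, p5, p6) → 47.4239
  f5: (p3, p0, p4) → 39.0144
  f6: (p3, p5, p4) → 15.4121
  f7: (p3, p2, p0) → 33.5717
  f8: (p3, p2, p5) → 19.7503
Σ area = 363.645

Euler characteristic 6−12+8 = 2 ✓

facets=8 area=363.645


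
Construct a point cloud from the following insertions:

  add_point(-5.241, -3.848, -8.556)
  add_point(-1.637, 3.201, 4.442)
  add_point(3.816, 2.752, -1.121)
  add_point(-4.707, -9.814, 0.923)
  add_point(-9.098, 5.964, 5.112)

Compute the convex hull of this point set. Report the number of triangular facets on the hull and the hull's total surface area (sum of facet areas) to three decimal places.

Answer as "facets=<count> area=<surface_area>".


facets=6 area=388.957

5 of the 5 inputs are extreme points: [0, 1, 2, 3, 4].

Triangle areas on the boundary:
  f1: (p0, p2, p4) → 95.6741
  f2: (p0, p3, p4) → 90.4262
  f3: (p0, p3, p2) → 73.2275
  f4: (p1, p2, p4) → 21.1964
  f5: (p1, p3, p4) → 54.6609
  f6: (p1, p3, p2) → 53.7716
Σ area = 388.957

Check V−E+F: 5 − 9 + 6 = 2.


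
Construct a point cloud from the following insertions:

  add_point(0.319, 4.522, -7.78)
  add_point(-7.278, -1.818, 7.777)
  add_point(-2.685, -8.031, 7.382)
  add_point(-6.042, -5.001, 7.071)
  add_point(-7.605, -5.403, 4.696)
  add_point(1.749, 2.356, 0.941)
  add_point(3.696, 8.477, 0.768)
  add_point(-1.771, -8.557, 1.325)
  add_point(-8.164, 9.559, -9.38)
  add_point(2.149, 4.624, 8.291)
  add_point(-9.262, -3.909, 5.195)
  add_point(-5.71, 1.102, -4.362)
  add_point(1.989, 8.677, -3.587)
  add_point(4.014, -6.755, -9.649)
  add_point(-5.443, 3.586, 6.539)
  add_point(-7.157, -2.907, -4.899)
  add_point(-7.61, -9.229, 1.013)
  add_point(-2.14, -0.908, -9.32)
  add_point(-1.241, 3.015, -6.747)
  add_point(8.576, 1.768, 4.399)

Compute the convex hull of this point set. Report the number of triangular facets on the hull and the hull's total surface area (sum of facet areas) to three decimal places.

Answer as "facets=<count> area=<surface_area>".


facets=28 area=1050.890

Points on the hull: [0, 1, 2, 3, 6, 7, 8, 9, 10, 12, 13, 14, 15, 16, 17, 19] (16 of 20).

Facet areas (half cross-product norm):
  f1: (p2, p13, p19) → 121.1823
  f2: (p9, p2, p19) → 54.3975
  f3: (p0, p13, p8) → 42.3219
  f4: (p14, p8, p10) → 73.0531
  f5: (p6, p9, p19) → 31.5208
  f6: (p6, p14, p8) → 90.1022
  f7: (p6, p14, p9) → 33.7465
  f8: (p17, p13, p8) → 14.7655
  f9: (p17, p15, p8) → 41.9016
  f10: (p17, p15, p13) → 27.7909
  f11: (p16, p15, p13) → 55.0104
  f12: (p16, p2, p10) → 25.4760
  f13: (p16, p8, p10) → 69.0794
  f14: (p16, p15, p8) → 23.8039
  f15: (p1, p9, p2) → 44.1851
  f16: (p1, p14, p9) → 21.2444
  f17: (p1, p14, p10) → 9.6538
  f18: (p12, p13, p19) → 97.5924
  f19: (p12, p6, p19) → 16.9422
  f20: (p12, p0, p13) → 27.7347
  f21: (p12, p0, p8) → 30.6569
  f22: (p12, p6, p8) → 17.2182
  f23: (p7, p2, p13) → 15.2145
  f24: (p7, p16, p13) → 33.3446
  f25: (p7, p16, p2) → 18.0271
  f26: (p3, p2, p10) → 4.8403
  f27: (p3, p1, p10) → 6.0363
  f28: (p3, p1, p2) → 4.0480
Σ area = 1050.890

Euler characteristic 16−42+28 = 2 ✓


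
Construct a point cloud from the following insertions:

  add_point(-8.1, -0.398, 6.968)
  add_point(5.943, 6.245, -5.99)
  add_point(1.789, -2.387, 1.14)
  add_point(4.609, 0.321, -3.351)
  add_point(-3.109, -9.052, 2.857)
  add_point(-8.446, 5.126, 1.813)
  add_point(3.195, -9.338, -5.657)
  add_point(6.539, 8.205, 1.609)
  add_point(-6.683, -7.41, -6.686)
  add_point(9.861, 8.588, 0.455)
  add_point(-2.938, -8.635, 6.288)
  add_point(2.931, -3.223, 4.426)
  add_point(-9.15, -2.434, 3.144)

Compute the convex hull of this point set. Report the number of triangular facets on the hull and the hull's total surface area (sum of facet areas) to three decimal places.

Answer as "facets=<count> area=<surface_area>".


Hull vertices (11/13): indices [0, 1, 4, 5, 6, 7, 8, 9, 10, 11, 12].

Triangle areas on the boundary:
  f1: (p10, p8, p12) → 52.0759
  f2: (p5, p8, p12) → 41.9969
  f3: (p11, p6, p9) → 82.7084
  f4: (p11, p10, p6) → 47.9237
  f5: (p4, p8, p6) → 46.2937
  f6: (p4, p10, p6) → 11.6906
  f7: (p4, p10, p8) → 7.2208
  f8: (p1, p5, p8) → 118.9035
  f9: (p1, p6, p9) → 58.2848
  f10: (p1, p8, p6) → 80.0431
  f11: (p0, p11, p10) → 39.4076
  f12: (p0, p10, p12) → 20.5684
  f13: (p0, p5, p12) → 16.2698
  f14: (p7, p0, p5) → 57.5002
  f15: (p7, p1, p9) → 13.5893
  f16: (p7, p1, p5) → 59.8306
  f17: (p7, p11, p9) → 19.4413
  f18: (p7, p0, p11) → 71.4400
Σ area = 845.189

Check V−E+F: 11 − 27 + 18 = 2.

facets=18 area=845.189


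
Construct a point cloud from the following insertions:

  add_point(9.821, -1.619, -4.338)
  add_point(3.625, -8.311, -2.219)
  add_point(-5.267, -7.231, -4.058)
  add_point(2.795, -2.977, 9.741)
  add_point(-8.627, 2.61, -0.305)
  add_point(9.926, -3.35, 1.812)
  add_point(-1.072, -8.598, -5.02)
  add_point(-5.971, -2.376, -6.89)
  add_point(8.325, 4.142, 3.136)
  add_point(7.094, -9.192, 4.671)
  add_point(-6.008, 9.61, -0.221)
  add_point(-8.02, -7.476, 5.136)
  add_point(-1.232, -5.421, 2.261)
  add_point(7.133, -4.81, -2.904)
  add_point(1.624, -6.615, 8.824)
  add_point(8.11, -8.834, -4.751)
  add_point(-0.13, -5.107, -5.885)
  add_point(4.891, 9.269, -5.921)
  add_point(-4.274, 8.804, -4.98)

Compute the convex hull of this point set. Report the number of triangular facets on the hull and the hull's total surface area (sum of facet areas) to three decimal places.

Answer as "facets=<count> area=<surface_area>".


facets=26 area=1082.290

15 of the 19 inputs are extreme points: [0, 2, 3, 4, 5, 6, 7, 8, 9, 10, 11, 14, 15, 17, 18].

Per-facet area ½‖(b−a)×(c−a)‖:
  f1: (p11, p10, p4) → 25.7768
  f2: (p11, p3, p10) → 107.1941
  f3: (p7, p11, p4) → 49.1316
  f4: (p8, p3, p5) → 39.5974
  f5: (p8, p3, p10) → 87.2750
  f6: (p9, p3, p5) → 31.9159
  f7: (p17, p8, p10) → 67.1354
  f8: (p14, p11, p3) → 18.3108
  f9: (p14, p9, p3) → 14.0112
  f10: (p14, p9, p11) → 33.6753
  f11: (p6, p9, p11) → 75.6494
  f12: (p18, p17, p10) → 21.4398
  f13: (p18, p17, p7) → 52.0408
  f14: (p18, p10, p4) → 19.1525
  f15: (p18, p7, p4) → 38.1715
  f16: (p0, p8, p5) → 24.7137
  f17: (p0, p17, p8) → 49.6844
  f18: (p2, p7, p11) → 24.0722
  f19: (p2, p6, p11) → 19.2170
  f20: (p2, p6, p7) → 12.3205
  f21: (p15, p6, p7) → 29.0944
  f22: (p15, p17, p7) → 118.1900
  f23: (p15, p0, p17) → 28.2463
  f24: (p15, p6, p9) → 43.4419
  f25: (p15, p9, p5) → 29.6132
  f26: (p15, p0, p5) → 23.2191
Σ area = 1082.290

Euler: V−E+F = 15−39+26 = 2.


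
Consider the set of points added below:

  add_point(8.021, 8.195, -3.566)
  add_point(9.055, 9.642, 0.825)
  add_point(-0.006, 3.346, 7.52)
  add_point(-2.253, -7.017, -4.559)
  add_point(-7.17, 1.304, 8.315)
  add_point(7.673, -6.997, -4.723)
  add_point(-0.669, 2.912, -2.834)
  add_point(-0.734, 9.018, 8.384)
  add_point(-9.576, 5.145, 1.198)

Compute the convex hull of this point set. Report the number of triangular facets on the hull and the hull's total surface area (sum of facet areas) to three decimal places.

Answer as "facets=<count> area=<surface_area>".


facets=14 area=761.638

9 of the 9 inputs are extreme points: [0, 1, 2, 3, 4, 5, 6, 7, 8].

Triangle areas on the boundary:
  f1: (p7, p1, p8) → 72.4701
  f2: (p4, p7, p8) → 41.8311
  f3: (p0, p1, p8) → 43.7754
  f4: (p0, p5, p1) → 33.3943
  f5: (p2, p4, p5) → 62.8948
  f6: (p2, p4, p7) → 21.4767
  f7: (p2, p5, p1) → 106.2278
  f8: (p2, p7, p1) → 35.4505
  f9: (p3, p0, p5) → 75.6254
  f10: (p3, p4, p8) → 63.5655
  f11: (p3, p4, p5) → 75.7708
  f12: (p6, p0, p8) → 37.9352
  f13: (p6, p3, p8) → 50.6003
  f14: (p6, p3, p0) → 40.6198
Σ area = 761.638

Check V−E+F: 9 − 21 + 14 = 2.


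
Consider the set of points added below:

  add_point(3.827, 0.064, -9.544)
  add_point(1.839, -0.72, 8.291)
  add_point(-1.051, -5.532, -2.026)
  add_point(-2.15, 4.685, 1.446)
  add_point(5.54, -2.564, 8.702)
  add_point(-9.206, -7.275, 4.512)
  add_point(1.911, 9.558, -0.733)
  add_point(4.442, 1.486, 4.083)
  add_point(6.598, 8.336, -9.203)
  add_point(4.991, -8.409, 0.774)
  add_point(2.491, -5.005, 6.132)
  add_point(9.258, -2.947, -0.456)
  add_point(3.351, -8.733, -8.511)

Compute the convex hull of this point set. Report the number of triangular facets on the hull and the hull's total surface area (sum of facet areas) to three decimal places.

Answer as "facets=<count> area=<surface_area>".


Hull vertices (11/13): indices [0, 1, 3, 4, 5, 6, 8, 9, 10, 11, 12].

Facet areas (half cross-product norm):
  f1: (p0, p12, p5) → 80.4271
  f2: (p1, p4, p5) → 23.3140
  f3: (p1, p4, p6) → 26.1181
  f4: (p10, p4, p5) → 16.6023
  f5: (p9, p12, p11) → 33.1795
  f6: (p9, p4, p11) → 32.4863
  f7: (p9, p10, p4) → 14.2168
  f8: (p9, p12, p5) → 69.2073
  f9: (p9, p10, p5) → 40.5141
  f10: (p8, p0, p5) → 76.8792
  f11: (p8, p4, p11) → 63.8190
  f12: (p8, p4, p6) → 73.1523
  f13: (p8, p12, p11) → 83.1652
  f14: (p8, p0, p12) → 11.8341
  f15: (p3, p1, p5) → 61.8398
  f16: (p3, p1, p6) → 29.6230
  f17: (p3, p8, p5) → 74.2450
  f18: (p3, p8, p6) → 28.6718
Σ area = 839.295

Check V−E+F: 11 − 27 + 18 = 2.

facets=18 area=839.295


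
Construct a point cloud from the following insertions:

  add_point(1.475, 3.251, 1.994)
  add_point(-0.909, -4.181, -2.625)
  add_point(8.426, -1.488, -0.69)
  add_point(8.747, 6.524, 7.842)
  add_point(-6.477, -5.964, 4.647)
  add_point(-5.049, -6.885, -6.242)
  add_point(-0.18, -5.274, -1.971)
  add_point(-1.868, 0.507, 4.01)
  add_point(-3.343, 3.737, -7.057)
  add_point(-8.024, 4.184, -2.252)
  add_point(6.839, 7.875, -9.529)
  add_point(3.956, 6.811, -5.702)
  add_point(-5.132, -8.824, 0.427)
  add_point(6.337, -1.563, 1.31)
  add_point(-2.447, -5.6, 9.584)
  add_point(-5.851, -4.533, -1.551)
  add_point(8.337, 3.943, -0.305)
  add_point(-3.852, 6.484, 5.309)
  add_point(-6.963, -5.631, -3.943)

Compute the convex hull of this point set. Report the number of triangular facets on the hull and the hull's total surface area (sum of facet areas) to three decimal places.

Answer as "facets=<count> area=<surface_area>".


facets=20 area=953.423

Extreme-point indices: [2, 3, 4, 5, 8, 9, 10, 12, 14, 16, 17, 18] — 12 of 19 on the boundary.

Per-facet area ½‖(b−a)×(c−a)‖:
  f1: (p2, p14, p3) → 87.1377
  f2: (p2, p14, p12) → 73.7447
  f3: (p2, p5, p12) → 52.4511
  f4: (p2, p5, p10) → 100.3183
  f5: (p17, p14, p3) → 81.6605
  f6: (p17, p10, p9) → 75.3665
  f7: (p17, p10, p3) → 107.3728
  f8: (p4, p14, p12) → 14.6790
  f9: (p4, p17, p9) → 52.3748
  f10: (p4, p17, p14) → 39.6068
  f11: (p8, p10, p9) → 24.5356
  f12: (p8, p5, p9) → 36.0906
  f13: (p8, p5, p10) → 51.8660
  f14: (p16, p10, p3) → 28.3689
  f15: (p16, p2, p3) → 21.6657
  f16: (p16, p2, p10) → 26.1060
  f17: (p18, p5, p12) → 9.1791
  f18: (p18, p4, p12) → 14.6676
  f19: (p18, p5, p9) → 13.4470
  f20: (p18, p4, p9) → 42.7838
Σ area = 953.423

Check V−E+F: 12 − 30 + 20 = 2.


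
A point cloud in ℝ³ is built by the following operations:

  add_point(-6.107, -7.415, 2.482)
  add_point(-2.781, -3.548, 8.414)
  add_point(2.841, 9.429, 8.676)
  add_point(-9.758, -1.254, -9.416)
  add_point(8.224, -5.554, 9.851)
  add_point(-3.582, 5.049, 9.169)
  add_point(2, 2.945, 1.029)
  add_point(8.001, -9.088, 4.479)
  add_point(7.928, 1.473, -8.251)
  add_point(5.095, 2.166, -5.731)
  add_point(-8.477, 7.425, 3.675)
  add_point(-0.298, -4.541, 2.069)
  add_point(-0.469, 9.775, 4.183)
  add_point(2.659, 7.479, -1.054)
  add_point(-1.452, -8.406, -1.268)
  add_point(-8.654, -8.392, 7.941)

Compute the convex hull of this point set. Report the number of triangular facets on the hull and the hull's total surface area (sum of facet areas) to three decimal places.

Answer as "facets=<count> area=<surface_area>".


11 of the 16 inputs are extreme points: [2, 3, 4, 5, 7, 8, 10, 12, 13, 14, 15].

Area of each hull facet:
  f1: (p8, p7, p4) → 50.8922
  f2: (p15, p7, p4) → 54.0800
  f3: (p13, p8, p3) → 90.1439
  f4: (p5, p15, p4) → 106.9516
  f5: (p14, p15, p3) → 79.4757
  f6: (p14, p15, p7) → 64.3444
  f7: (p14, p8, p3) → 101.5474
  f8: (p14, p8, p7) → 82.2224
  f9: (p2, p5, p4) → 60.1338
  f10: (p2, p13, p12) → 17.1377
  f11: (p2, p8, p4) → 141.1501
  f12: (p2, p13, p8) → 34.8759
  f13: (p10, p13, p3) → 92.3660
  f14: (p10, p13, p12) → 25.8897
  f15: (p10, p15, p3) → 122.4629
  f16: (p10, p5, p15) → 55.7448
  f17: (p10, p2, p12) → 18.7276
  f18: (p10, p2, p5) → 28.6898
Σ area = 1226.836

Check V−E+F: 11 − 27 + 18 = 2.

facets=18 area=1226.836


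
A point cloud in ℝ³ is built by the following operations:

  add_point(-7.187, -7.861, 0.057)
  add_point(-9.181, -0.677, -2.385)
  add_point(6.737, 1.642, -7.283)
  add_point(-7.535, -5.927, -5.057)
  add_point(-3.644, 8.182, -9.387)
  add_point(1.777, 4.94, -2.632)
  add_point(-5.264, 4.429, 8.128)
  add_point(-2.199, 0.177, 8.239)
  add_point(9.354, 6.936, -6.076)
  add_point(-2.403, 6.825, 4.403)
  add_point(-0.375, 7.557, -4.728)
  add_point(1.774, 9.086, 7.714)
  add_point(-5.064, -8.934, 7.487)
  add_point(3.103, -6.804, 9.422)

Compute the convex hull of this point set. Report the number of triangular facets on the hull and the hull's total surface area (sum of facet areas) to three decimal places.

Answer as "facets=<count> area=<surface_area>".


10 of the 14 inputs are extreme points: [0, 1, 2, 3, 4, 6, 8, 11, 12, 13].

Facet areas (half cross-product norm):
  f1: (p11, p13, p8) → 126.9280
  f2: (p4, p11, p8) → 103.3049
  f3: (p3, p4, p1) → 37.3099
  f4: (p6, p11, p13) → 59.3493
  f5: (p6, p4, p1) → 77.4385
  f6: (p6, p4, p11) → 73.8054
  f7: (p12, p6, p1) → 73.6482
  f8: (p12, p6, p13) → 56.2032
  f9: (p2, p13, p8) → 54.8865
  f10: (p2, p4, p8) → 37.4365
  f11: (p2, p3, p4) → 89.9713
  f12: (p0, p12, p13) → 30.4034
  f13: (p0, p2, p13) → 121.1069
  f14: (p0, p2, p3) → 43.4124
  f15: (p0, p3, p1) → 16.6902
  f16: (p0, p12, p1) → 26.6502
Σ area = 1028.545

Euler characteristic 10−24+16 = 2 ✓

facets=16 area=1028.545


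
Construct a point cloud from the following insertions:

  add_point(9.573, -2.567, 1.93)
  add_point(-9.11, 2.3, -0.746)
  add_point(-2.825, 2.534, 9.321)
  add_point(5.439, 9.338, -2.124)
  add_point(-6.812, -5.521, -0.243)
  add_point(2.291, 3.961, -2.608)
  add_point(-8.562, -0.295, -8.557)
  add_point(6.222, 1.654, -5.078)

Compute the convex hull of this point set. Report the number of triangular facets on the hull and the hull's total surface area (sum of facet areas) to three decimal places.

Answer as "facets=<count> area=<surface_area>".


Extreme-point indices: [0, 1, 2, 3, 4, 6, 7] — 7 of 8 on the boundary.

Per-facet area ½‖(b−a)×(c−a)‖:
  f1: (p2, p3, p1) → 87.7449
  f2: (p2, p3, p0) → 92.6623
  f3: (p6, p3, p1) → 66.9012
  f4: (p7, p3, p0) → 35.8420
  f5: (p7, p6, p0) → 59.1814
  f6: (p7, p6, p3) → 62.9417
  f7: (p4, p2, p1) → 47.6599
  f8: (p4, p6, p1) → 32.5120
  f9: (p4, p2, p0) → 95.5000
  f10: (p4, p6, p0) → 82.2644
Σ area = 663.210

Euler: V−E+F = 7−15+10 = 2.

facets=10 area=663.210


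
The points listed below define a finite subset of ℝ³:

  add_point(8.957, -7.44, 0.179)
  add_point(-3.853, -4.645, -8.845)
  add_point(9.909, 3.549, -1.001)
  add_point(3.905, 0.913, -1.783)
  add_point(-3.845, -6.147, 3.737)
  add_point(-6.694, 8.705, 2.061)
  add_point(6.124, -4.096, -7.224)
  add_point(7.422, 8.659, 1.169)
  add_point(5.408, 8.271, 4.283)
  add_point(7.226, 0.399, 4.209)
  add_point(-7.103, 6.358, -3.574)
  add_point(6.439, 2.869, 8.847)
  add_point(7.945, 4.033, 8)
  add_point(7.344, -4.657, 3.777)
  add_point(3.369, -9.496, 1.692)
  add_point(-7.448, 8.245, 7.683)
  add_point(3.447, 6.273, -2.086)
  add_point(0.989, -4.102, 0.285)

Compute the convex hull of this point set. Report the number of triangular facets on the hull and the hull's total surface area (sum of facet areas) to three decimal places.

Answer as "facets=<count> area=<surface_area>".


Points on the hull: [0, 1, 2, 4, 5, 6, 7, 8, 10, 11, 12, 13, 14, 15, 16] (15 of 18).

Per-facet area ½‖(b−a)×(c−a)‖:
  f1: (p4, p1, p14) → 50.9956
  f2: (p4, p11, p15) → 96.8231
  f3: (p4, p11, p14) → 57.5549
  f4: (p4, p10, p15) → 79.7340
  f5: (p4, p10, p1) → 76.0244
  f6: (p6, p1, p14) → 53.9806
  f7: (p6, p10, p1) → 63.2783
  f8: (p0, p6, p2) → 42.6531
  f9: (p0, p6, p14) → 26.4024
  f10: (p8, p7, p15) → 16.7869
  f11: (p5, p10, p15) → 8.5821
  f12: (p5, p7, p15) → 39.4804
  f13: (p5, p7, p10) → 43.2654
  f14: (p16, p6, p10) → 62.3594
  f15: (p16, p7, p10) → 19.1926
  f16: (p16, p6, p2) → 37.1032
  f17: (p16, p7, p2) → 16.5807
  f18: (p12, p0, p2) → 51.0438
  f19: (p12, p7, p2) → 24.6298
  f20: (p12, p8, p7) → 10.7882
  f21: (p12, p11, p15) → 13.9774
  f22: (p12, p8, p15) → 39.8835
  f23: (p13, p11, p14) → 20.8573
  f24: (p13, p0, p14) → 14.1668
  f25: (p13, p12, p11) → 9.3720
  f26: (p13, p12, p0) → 13.2994
Σ area = 988.815

Euler characteristic 15−39+26 = 2 ✓

facets=26 area=988.815


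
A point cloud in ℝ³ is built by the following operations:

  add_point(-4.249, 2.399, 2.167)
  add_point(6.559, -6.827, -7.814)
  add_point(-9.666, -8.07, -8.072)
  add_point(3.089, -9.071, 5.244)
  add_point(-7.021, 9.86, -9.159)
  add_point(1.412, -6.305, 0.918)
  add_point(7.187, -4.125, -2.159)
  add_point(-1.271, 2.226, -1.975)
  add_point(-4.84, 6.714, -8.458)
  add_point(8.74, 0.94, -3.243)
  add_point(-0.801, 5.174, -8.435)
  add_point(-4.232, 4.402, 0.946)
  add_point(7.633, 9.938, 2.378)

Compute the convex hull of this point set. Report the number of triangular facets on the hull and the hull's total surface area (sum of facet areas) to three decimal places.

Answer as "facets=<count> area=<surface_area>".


facets=16 area=986.078

Hull vertices (10/13): indices [0, 1, 2, 3, 4, 6, 9, 10, 11, 12].

Area of each hull facet:
  f1: (p12, p3, p9) → 74.0414
  f2: (p1, p4, p2) → 144.1356
  f3: (p1, p3, p2) → 107.9121
  f4: (p0, p4, p2) → 104.7853
  f5: (p0, p3, p2) → 106.2109
  f6: (p0, p12, p3) → 98.2289
  f7: (p10, p1, p9) → 53.7347
  f8: (p10, p1, p4) → 20.2987
  f9: (p10, p12, p9) → 61.4120
  f10: (p10, p12, p4) → 53.5035
  f11: (p6, p3, p9) → 17.7015
  f12: (p6, p1, p9) → 16.4874
  f13: (p6, p1, p3) → 28.0132
  f14: (p11, p12, p4) → 77.3468
  f15: (p11, p0, p4) → 7.5723
  f16: (p11, p0, p12) → 14.6937
Σ area = 986.078

Euler characteristic 10−24+16 = 2 ✓


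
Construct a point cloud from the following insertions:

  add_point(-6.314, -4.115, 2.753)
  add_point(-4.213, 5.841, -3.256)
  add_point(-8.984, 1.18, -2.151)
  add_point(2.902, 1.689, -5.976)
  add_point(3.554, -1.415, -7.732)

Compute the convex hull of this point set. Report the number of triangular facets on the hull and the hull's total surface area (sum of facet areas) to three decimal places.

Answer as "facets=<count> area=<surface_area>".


facets=6 area=203.454

Extreme-point indices: [0, 1, 2, 3, 4] — 5 of 5 on the boundary.

Triangle areas on the boundary:
  f1: (p1, p4, p2) → 38.7709
  f2: (p0, p4, p2) → 52.8156
  f3: (p0, p1, p2) → 24.5217
  f4: (p3, p1, p4) → 11.0878
  f5: (p3, p0, p4) → 25.2464
  f6: (p3, p0, p1) → 51.0119
Σ area = 203.454

Euler characteristic 5−9+6 = 2 ✓


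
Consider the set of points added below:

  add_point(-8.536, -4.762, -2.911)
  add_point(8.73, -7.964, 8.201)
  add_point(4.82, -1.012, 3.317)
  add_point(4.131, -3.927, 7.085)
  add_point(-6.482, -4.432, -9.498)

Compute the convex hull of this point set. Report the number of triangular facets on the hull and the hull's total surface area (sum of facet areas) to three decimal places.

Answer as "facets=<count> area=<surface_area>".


Extreme-point indices: [0, 1, 2, 3, 4] — 5 of 5 on the boundary.

Facet areas (half cross-product norm):
  f1: (p4, p1, p0) → 69.1043
  f2: (p4, p2, p0) → 52.1560
  f3: (p4, p2, p1) → 70.1280
  f4: (p3, p1, p0) → 37.8829
  f5: (p3, p2, p0) → 36.5599
  f6: (p3, p2, p1) → 13.5331
Σ area = 279.364

Euler: V−E+F = 5−9+6 = 2.

facets=6 area=279.364


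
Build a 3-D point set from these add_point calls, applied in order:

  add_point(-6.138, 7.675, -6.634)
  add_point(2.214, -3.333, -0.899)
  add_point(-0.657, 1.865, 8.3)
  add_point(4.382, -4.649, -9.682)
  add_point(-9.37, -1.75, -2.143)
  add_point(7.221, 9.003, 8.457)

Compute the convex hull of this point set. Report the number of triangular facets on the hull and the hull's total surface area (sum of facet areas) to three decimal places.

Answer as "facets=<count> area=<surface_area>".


facets=8 area=645.228

6 of the 6 inputs are extreme points: [0, 1, 2, 3, 4, 5].

Triangle areas on the boundary:
  f1: (p0, p3, p4) → 83.3410
  f2: (p0, p3, p5) → 161.8570
  f3: (p2, p0, p4) → 76.5180
  f4: (p2, p0, p5) → 90.0077
  f5: (p1, p3, p5) → 60.1314
  f6: (p1, p2, p5) → 57.6578
  f7: (p1, p3, p4) → 53.1239
  f8: (p1, p2, p4) → 62.5908
Σ area = 645.228

Euler characteristic 6−12+8 = 2 ✓


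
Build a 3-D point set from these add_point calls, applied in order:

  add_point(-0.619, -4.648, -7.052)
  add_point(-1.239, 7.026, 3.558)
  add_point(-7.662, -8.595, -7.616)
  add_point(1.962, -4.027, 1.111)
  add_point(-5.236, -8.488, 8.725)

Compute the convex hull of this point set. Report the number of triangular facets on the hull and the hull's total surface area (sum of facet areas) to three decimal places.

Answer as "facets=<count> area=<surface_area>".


Extreme-point indices: [0, 1, 2, 3, 4] — 5 of 5 on the boundary.

Per-facet area ½‖(b−a)×(c−a)‖:
  f1: (p4, p3, p2) → 77.5501
  f2: (p4, p1, p2) → 134.1597
  f3: (p4, p1, p3) → 66.8776
  f4: (p0, p3, p2) → 32.3632
  f5: (p0, p1, p2) → 59.2675
  f6: (p0, p1, p3) → 49.6303
Σ area = 419.848

Euler characteristic 5−9+6 = 2 ✓

facets=6 area=419.848


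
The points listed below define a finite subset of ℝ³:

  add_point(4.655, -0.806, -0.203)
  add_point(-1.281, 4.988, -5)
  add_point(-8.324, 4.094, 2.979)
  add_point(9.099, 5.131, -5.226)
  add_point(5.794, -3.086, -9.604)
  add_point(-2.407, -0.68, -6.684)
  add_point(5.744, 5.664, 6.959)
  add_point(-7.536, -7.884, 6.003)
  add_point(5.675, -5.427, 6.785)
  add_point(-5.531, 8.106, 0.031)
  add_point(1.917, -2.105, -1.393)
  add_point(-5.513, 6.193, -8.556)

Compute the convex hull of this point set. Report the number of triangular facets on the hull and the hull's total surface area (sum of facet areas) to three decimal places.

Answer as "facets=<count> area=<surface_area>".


Hull vertices (9/12): indices [2, 3, 4, 5, 6, 7, 8, 9, 11].

Facet areas (half cross-product norm):
  f1: (p6, p7, p2) → 90.9857
  f2: (p11, p7, p2) → 68.7994
  f3: (p8, p6, p3) → 70.0503
  f4: (p8, p6, p7) → 73.3015
  f5: (p4, p11, p3) → 69.1038
  f6: (p4, p8, p3) → 77.5199
  f7: (p4, p8, p7) → 111.3888
  f8: (p9, p6, p2) → 38.4043
  f9: (p9, p11, p2) → 23.5013
  f10: (p9, p6, p3) → 82.0447
  f11: (p9, p11, p3) → 64.7665
  f12: (p5, p11, p7) → 52.8111
  f13: (p5, p4, p7) → 62.6353
  f14: (p5, p4, p11) → 29.9614
Σ area = 915.274

Euler: V−E+F = 9−21+14 = 2.

facets=14 area=915.274


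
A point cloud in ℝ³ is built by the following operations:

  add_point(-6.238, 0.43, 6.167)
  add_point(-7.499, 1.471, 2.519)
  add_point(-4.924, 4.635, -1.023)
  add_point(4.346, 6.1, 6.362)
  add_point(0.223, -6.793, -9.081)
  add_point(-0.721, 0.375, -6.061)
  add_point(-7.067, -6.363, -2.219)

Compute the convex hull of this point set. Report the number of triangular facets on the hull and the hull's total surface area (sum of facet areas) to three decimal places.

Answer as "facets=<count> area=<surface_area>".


Extreme-point indices: [0, 1, 2, 3, 4, 5, 6] — 7 of 7 on the boundary.

Triangle areas on the boundary:
  f1: (p6, p0, p1) → 17.8107
  f2: (p6, p4, p3) → 94.4876
  f3: (p6, p0, p3) → 60.2106
  f4: (p2, p0, p1) → 8.6356
  f5: (p2, p0, p3) → 47.2565
  f6: (p2, p6, p1) → 24.5175
  f7: (p2, p6, p4) → 56.4436
  f8: (p5, p4, p3) → 43.6487
  f9: (p5, p2, p3) → 46.6563
  f10: (p5, p2, p4) → 17.9230
Σ area = 417.590

Euler characteristic 7−15+10 = 2 ✓

facets=10 area=417.590


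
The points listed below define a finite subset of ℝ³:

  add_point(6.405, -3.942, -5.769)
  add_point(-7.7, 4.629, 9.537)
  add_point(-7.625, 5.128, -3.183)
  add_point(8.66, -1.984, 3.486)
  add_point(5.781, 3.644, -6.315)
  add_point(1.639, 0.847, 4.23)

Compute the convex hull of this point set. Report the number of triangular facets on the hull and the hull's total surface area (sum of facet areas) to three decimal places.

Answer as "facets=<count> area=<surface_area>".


facets=6 area=478.695

5 of the 6 inputs are extreme points: [0, 1, 2, 3, 4].

Area of each hull facet:
  f1: (p4, p3, p1) → 108.0621
  f2: (p0, p3, p1) → 89.2798
  f3: (p0, p4, p3) → 36.8682
  f4: (p2, p4, p1) → 85.8232
  f5: (p2, p0, p1) → 106.5928
  f6: (p2, p0, p4) → 52.0688
Σ area = 478.695

Euler characteristic 5−9+6 = 2 ✓


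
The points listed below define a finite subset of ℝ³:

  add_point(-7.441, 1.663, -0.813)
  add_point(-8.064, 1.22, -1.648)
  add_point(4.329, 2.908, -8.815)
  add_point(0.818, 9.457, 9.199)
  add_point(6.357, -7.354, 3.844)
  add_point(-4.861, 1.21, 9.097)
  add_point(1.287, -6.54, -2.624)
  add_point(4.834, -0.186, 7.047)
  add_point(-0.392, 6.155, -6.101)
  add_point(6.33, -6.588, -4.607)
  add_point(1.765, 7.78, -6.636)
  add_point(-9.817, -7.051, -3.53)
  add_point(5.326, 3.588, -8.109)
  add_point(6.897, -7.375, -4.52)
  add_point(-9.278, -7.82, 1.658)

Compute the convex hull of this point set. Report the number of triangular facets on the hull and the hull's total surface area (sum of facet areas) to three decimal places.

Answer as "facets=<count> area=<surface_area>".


facets=20 area=945.081

Hull vertices (12/15): indices [1, 2, 3, 4, 5, 7, 8, 10, 11, 12, 13, 14].

Area of each hull facet:
  f1: (p2, p13, p11) → 93.4247
  f2: (p8, p2, p11) → 51.8960
  f3: (p12, p2, p13) → 7.9640
  f4: (p12, p4, p13) → 46.5932
  f5: (p1, p8, p11) → 37.5008
  f6: (p1, p5, p3) → 55.3109
  f7: (p14, p5, p4) → 88.0280
  f8: (p14, p13, p11) → 44.0980
  f9: (p14, p4, p13) → 66.0045
  f10: (p14, p1, p11) → 22.7297
  f11: (p14, p1, p5) → 52.0250
  f12: (p7, p5, p3) → 45.1772
  f13: (p7, p5, p4) → 36.8207
  f14: (p7, p12, p3) → 83.3255
  f15: (p7, p12, p4) → 61.4886
  f16: (p10, p8, p2) → 8.1277
  f17: (p10, p12, p2) → 3.9770
  f18: (p10, p12, p3) → 42.1687
  f19: (p10, p1, p3) → 94.7231
  f20: (p10, p1, p8) → 3.6980
Σ area = 945.081

Euler: V−E+F = 12−30+20 = 2.


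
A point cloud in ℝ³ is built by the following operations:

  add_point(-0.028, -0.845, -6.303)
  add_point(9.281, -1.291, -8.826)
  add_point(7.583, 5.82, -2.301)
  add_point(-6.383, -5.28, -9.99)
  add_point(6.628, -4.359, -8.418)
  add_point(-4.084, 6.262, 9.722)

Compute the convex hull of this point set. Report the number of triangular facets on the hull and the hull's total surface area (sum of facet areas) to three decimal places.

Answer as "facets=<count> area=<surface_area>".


facets=6 area=517.369

Extreme-point indices: [1, 2, 3, 4, 5] — 5 of 6 on the boundary.

Per-facet area ½‖(b−a)×(c−a)‖:
  f1: (p4, p1, p3) → 19.5013
  f2: (p4, p5, p3) → 146.5077
  f3: (p4, p5, p1) → 48.0600
  f4: (p2, p1, p3) → 79.2641
  f5: (p2, p5, p3) → 159.4454
  f6: (p2, p5, p1) → 64.5902
Σ area = 517.369

Check V−E+F: 5 − 9 + 6 = 2.
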